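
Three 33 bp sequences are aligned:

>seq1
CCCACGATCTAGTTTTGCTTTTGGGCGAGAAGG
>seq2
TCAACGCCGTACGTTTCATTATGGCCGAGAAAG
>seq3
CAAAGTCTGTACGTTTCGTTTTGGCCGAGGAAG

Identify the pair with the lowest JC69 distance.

seq1–seq2: 12/33 differ, p = 0.364, d = 0.497.
seq1–seq3: 13/33 differ, p = 0.394, d = 0.559.
seq2–seq3: 8/33 differ, p = 0.242, d = 0.293.
The smallest distance is between seq2 and seq3.

seq2 and seq3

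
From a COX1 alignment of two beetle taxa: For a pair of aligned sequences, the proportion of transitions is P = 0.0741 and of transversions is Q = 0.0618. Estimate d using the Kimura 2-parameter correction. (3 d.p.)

0.151

Under the Kimura two-parameter model, d = −½ ln(1 − 2P − Q) − ¼ ln(1 − 2Q).
1 − 2P − Q = 0.79, giving −½ ln(0.79) = 0.117861.
1 − 2Q = 0.8764, giving −¼ ln(0.8764) = 0.032983.
d = 0.117861 + 0.032983 = 0.150844.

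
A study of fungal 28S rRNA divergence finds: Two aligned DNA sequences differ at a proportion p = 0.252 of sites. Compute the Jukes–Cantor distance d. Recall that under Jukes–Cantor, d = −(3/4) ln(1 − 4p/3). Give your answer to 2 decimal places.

d = −(3/4) ln(1 − 4p/3) = −0.75 ln(1 − 0.336) = −0.75 ln(0.664)
  = −0.75 × (-0.409473) = 0.307105 substitutions/site.

0.31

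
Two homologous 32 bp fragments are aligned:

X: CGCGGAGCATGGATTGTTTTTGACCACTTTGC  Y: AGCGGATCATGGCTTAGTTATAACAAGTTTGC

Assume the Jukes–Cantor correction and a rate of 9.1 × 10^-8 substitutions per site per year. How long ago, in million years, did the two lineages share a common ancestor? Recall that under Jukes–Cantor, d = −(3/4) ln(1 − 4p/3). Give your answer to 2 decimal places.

The sequences differ at 9 of 32 sites (1, 7, 13, 16, 17, 20, 22, 25, 27), so p = 9/32 = 0.28125.
d = −(3/4) ln(1 − 4p/3) = −0.75 ln(1 − 0.375) = −0.75 ln(0.625)
  = −0.75 × (-0.470004) = 0.352503 substitutions/site.
Under a molecular clock d = 2μt, so t = d/(2μ) = 0.352503 / (2 × 9.1 × 10^-8) = 1.94 million years.

1.94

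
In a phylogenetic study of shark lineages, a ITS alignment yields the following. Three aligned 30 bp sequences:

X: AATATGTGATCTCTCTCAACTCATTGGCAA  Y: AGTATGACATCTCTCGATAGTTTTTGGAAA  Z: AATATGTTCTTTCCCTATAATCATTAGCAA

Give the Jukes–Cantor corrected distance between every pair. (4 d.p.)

X–Y: 10/30 sites differ → p ≈ 0.333333, d = −0.75 ln(1 − 0.444444) = 0.440839 ≈ 0.4408.
X–Z: 8/30 sites differ → p ≈ 0.266667, d = −0.75 ln(1 − 0.355556) = 0.329526 ≈ 0.3295.
Y–Z: 12/30 sites differ → p = 0.4, d = −0.75 ln(1 − 0.533333) = 0.571605 ≈ 0.5716.

d(X,Y) = 0.4408, d(X,Z) = 0.3295, d(Y,Z) = 0.5716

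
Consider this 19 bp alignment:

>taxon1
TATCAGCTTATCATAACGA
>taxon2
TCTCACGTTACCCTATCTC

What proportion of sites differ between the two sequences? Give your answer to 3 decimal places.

0.421

The sequences differ at 8 of 19 positions (sites 2, 6, 7, 11, 13, 16, 18, 19).
p = 8/19 = 0.421052… ≈ 0.421 (to 3 d.p.).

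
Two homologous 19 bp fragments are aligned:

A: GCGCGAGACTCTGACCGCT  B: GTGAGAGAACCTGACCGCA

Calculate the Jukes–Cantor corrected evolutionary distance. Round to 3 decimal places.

0.324

The sequences differ at 5 of 19 sites (2, 4, 9, 10, 19), so p = 5/19 ≈ 0.263158.
d = −(3/4) ln(1 − 4p/3) = −0.75 ln(1 − 0.350877) = −0.75 ln(0.649123)
  = −0.75 × (-0.432133) = 0.324100 substitutions/site.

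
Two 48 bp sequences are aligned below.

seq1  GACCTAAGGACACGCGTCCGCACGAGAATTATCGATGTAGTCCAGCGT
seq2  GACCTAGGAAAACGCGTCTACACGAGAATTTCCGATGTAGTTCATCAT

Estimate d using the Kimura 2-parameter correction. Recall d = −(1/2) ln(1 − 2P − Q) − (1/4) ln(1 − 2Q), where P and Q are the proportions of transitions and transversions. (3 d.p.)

Of 48 sites, 7 differences are transitions and 3 are transversions, so P = 7/48 ≈ 0.145833 and Q = 3/48 = 0.0625.
Under the Kimura two-parameter model, d = −½ ln(1 − 2P − Q) − ¼ ln(1 − 2Q).
1 − 2P − Q = 0.645834, giving −½ ln(0.645834) = 0.218606.
1 − 2Q = 0.875, giving −¼ ln(0.875) = 0.033383.
d = 0.218606 + 0.033383 = 0.251989.

0.252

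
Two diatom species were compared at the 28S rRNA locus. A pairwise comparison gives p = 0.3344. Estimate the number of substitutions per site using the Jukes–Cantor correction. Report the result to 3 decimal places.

d = −(3/4) ln(1 − 4p/3) = −0.75 ln(1 − 0.445867) = −0.75 ln(0.554133)
  = −0.75 × (-0.590351) = 0.442763 substitutions/site.

0.443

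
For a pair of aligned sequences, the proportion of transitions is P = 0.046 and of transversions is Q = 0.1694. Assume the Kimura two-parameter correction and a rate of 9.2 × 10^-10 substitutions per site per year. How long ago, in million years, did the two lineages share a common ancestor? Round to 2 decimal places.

Under the Kimura two-parameter model, d = −½ ln(1 − 2P − Q) − ¼ ln(1 − 2Q).
1 − 2P − Q = 0.7386, giving −½ ln(0.7386) = 0.151499.
1 − 2Q = 0.6612, giving −¼ ln(0.6612) = 0.103425.
d = 0.151499 + 0.103425 = 0.254924.
Under a molecular clock d = 2μt, so t = d/(2μ) = 0.254924 / (2 × 9.2 × 10^-10) = 138.55 million years.

138.55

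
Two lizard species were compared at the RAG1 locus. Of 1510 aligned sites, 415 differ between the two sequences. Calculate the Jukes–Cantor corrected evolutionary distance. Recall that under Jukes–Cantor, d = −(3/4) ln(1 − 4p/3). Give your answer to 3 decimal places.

p = 415/1510 ≈ 0.274834.
d = −(3/4) ln(1 − 4p/3) = −0.75 ln(1 − 0.366445) = −0.75 ln(0.633555)
  = −0.75 × (-0.456408) = 0.342306 substitutions/site.

0.342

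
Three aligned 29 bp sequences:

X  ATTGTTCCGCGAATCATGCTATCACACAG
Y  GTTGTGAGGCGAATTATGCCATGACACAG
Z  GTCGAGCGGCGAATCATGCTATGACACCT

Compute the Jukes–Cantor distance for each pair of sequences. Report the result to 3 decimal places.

d(X,Y) = 0.291, d(X,Z) = 0.344, d(Y,Z) = 0.291

X–Y: 7/29 sites differ → p ≈ 0.241379, d = −0.75 ln(1 − 0.321839) = 0.291278 ≈ 0.291.
X–Z: 8/29 sites differ → p ≈ 0.275862, d = −0.75 ln(1 − 0.367816) = 0.343931 ≈ 0.344.
Y–Z: 7/29 sites differ → p ≈ 0.241379, d = −0.75 ln(1 − 0.321839) = 0.291278 ≈ 0.291.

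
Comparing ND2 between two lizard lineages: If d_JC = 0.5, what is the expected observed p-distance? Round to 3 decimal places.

p = (3/4)(1 − e^(−4d/3)) = 0.75 × (1 − e^(-0.666667)) = 0.75 × (1 − 0.513417) = 0.364937.

0.365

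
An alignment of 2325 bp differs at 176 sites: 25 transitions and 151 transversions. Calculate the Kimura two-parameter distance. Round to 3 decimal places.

P = 25/2325 ≈ 0.010753 and Q = 151/2325 ≈ 0.064946.
Under the Kimura two-parameter model, d = −½ ln(1 − 2P − Q) − ¼ ln(1 − 2Q).
1 − 2P − Q = 0.913548, giving −½ ln(0.913548) = 0.045210.
1 − 2Q = 0.870108, giving −¼ ln(0.870108) = 0.034784.
d = 0.045210 + 0.034784 = 0.079994.

0.080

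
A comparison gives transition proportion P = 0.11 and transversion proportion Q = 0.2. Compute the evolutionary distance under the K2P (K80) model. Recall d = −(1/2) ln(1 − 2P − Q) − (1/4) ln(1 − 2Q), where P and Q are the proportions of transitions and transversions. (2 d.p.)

Under the Kimura two-parameter model, d = −½ ln(1 − 2P − Q) − ¼ ln(1 − 2Q).
1 − 2P − Q = 0.58, giving −½ ln(0.58) = 0.272364.
1 − 2Q = 0.6, giving −¼ ln(0.6) = 0.127706.
d = 0.272364 + 0.127706 = 0.400070.

0.40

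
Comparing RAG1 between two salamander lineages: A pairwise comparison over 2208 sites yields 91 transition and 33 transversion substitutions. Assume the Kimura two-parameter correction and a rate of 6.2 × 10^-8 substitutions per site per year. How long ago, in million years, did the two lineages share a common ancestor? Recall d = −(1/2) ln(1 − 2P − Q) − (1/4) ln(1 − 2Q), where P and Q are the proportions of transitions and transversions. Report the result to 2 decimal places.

P = 91/2208 ≈ 0.041214 and Q = 33/2208 ≈ 0.014946.
Under the Kimura two-parameter model, d = −½ ln(1 − 2P − Q) − ¼ ln(1 − 2Q).
1 − 2P − Q = 0.902626, giving −½ ln(0.902626) = 0.051223.
1 − 2Q = 0.970108, giving −¼ ln(0.970108) = 0.007587.
d = 0.051223 + 0.007587 = 0.058810.
Under a molecular clock d = 2μt, so t = d/(2μ) = 0.058810 / (2 × 6.2 × 10^-8) = 0.47 million years.

0.47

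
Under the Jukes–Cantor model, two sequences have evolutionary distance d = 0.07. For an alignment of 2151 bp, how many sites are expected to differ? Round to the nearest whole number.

Invert JC69: p = (3/4)(1 − e^(−4d/3)) = 0.75 × (1 − e^(-0.093333)) = 0.75 × (1 − 0.910890) = 0.066833.
Expected differing sites = pL ≈ 0.066833 × 2151 = 143.757783 ≈ 144.

144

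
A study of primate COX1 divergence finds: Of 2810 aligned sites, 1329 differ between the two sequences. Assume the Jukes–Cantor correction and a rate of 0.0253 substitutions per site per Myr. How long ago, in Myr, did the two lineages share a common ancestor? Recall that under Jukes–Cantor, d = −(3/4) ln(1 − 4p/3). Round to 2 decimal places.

p = 1329/2810 ≈ 0.472954.
d = −(3/4) ln(1 − 4p/3) = −0.75 ln(1 − 0.630605) = −0.75 ln(0.369395)
  = −0.75 × (-0.995889) = 0.746917 substitutions/site.
Under a molecular clock d = 2μt, so t = d/(2μ) = 0.746917 / (2 × 0.0253) = 14.76 Myr.

14.76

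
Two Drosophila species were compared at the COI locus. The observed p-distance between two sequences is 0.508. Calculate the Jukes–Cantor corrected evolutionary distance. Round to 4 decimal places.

0.8484

d = −(3/4) ln(1 − 4p/3) = −0.75 ln(1 − 0.677333) = −0.75 ln(0.322667)
  = −0.75 × (-1.131134) = 0.848351 substitutions/site.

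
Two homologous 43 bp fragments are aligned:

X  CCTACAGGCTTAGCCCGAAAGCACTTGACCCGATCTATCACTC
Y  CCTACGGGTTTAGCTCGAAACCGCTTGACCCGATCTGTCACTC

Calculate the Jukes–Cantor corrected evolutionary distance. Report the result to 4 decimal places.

0.1544

The sequences differ at 6 of 43 sites (6, 9, 15, 21, 23, 37), so p = 6/43 ≈ 0.139535.
d = −(3/4) ln(1 − 4p/3) = −0.75 ln(1 − 0.186047) = −0.75 ln(0.813953)
  = −0.75 × (-0.205853) = 0.154390 substitutions/site.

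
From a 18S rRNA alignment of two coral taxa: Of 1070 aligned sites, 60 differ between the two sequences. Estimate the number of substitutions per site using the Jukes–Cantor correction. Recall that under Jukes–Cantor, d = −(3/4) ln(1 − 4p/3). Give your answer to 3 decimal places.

0.058

p = 60/1070 ≈ 0.056075.
d = −(3/4) ln(1 − 4p/3) = −0.75 ln(1 − 0.074767) = −0.75 ln(0.925233)
  = −0.75 × (-0.077710) = 0.058283 substitutions/site.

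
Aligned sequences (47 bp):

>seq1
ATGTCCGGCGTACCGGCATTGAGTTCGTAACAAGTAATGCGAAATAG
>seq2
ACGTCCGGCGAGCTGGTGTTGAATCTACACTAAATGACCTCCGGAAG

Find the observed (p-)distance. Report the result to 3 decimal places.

The sequences differ at 23 of 47 positions.
p = 23/47 = 0.489361… ≈ 0.489 (to 3 d.p.).

0.489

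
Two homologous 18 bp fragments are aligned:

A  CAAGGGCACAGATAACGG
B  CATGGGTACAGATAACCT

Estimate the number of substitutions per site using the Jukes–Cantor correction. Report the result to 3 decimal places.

0.264

The sequences differ at 4 of 18 sites (3, 7, 17, 18), so p = 4/18 ≈ 0.222222.
d = −(3/4) ln(1 − 4p/3) = −0.75 ln(1 − 0.296296) = −0.75 ln(0.703704)
  = −0.75 × (-0.351397) = 0.263548 substitutions/site.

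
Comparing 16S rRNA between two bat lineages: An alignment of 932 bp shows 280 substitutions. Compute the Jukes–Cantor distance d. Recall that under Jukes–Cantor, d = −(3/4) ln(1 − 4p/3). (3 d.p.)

0.384

p = 280/932 ≈ 0.300429.
d = −(3/4) ln(1 − 4p/3) = −0.75 ln(1 − 0.400572) = −0.75 ln(0.599428)
  = −0.75 × (-0.511779) = 0.383834 substitutions/site.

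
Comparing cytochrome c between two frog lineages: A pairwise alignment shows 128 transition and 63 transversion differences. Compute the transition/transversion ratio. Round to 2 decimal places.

2.03

R = 128/63 = 2.031746… ≈ 2.03 (to 2 d.p.).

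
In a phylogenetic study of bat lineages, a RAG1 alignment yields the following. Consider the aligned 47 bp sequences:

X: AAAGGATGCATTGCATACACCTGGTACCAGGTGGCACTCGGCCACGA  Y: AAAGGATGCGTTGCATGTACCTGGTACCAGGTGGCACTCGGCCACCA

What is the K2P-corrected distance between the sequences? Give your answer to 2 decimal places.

0.09

Of 47 sites, 3 differences are transitions and 1 are transversions, so P = 3/47 ≈ 0.06383 and Q = 1/47 ≈ 0.021277.
Under the Kimura two-parameter model, d = −½ ln(1 − 2P − Q) − ¼ ln(1 − 2Q).
1 − 2P − Q = 0.851063, giving −½ ln(0.851063) = 0.080635.
1 − 2Q = 0.957446, giving −¼ ln(0.957446) = 0.010871.
d = 0.080635 + 0.010871 = 0.091506.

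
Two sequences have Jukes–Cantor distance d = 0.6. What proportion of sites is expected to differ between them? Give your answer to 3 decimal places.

0.413

p = (3/4)(1 − e^(−4d/3)) = 0.75 × (1 − e^(-0.8)) = 0.75 × (1 − 0.449329) = 0.413003.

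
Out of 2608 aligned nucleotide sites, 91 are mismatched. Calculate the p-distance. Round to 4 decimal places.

p = 91/2608 = 0.034892… ≈ 0.0349 (to 4 d.p.).

0.0349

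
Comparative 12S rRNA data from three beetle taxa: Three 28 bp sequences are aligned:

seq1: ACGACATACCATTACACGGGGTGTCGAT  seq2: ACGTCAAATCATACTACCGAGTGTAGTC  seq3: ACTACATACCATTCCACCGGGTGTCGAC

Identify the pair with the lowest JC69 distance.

seq1–seq2: 11/28 differ, p = 0.393, d = 0.556.
seq1–seq3: 4/28 differ, p = 0.143, d = 0.158.
seq2–seq3: 9/28 differ, p = 0.321, d = 0.420.
The smallest distance is between seq1 and seq3.

seq1 and seq3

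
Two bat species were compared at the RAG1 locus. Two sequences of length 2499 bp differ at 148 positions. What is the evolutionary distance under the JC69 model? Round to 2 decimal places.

0.06

p = 148/2499 ≈ 0.059224.
d = −(3/4) ln(1 − 4p/3) = −0.75 ln(1 − 0.078965) = −0.75 ln(0.921035)
  = −0.75 × (-0.082257) = 0.061693 substitutions/site.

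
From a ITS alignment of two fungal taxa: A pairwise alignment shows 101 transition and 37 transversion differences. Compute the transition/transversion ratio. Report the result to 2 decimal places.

2.73

R = 101/37 = 2.729729… ≈ 2.73 (to 2 d.p.).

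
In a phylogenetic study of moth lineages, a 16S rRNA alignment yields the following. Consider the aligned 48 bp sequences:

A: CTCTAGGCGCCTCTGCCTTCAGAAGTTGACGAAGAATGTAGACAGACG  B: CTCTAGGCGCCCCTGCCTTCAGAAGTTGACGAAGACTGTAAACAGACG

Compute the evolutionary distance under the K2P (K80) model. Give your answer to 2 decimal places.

0.07

Of 48 sites, 2 differences are transitions and 1 are transversions, so P = 2/48 ≈ 0.041667 and Q = 1/48 ≈ 0.020833.
Under the Kimura two-parameter model, d = −½ ln(1 − 2P − Q) − ¼ ln(1 − 2Q).
1 − 2P − Q = 0.895833, giving −½ ln(0.895833) = 0.055001.
1 − 2Q = 0.958334, giving −¼ ln(0.958334) = 0.010640.
d = 0.055001 + 0.010640 = 0.065641.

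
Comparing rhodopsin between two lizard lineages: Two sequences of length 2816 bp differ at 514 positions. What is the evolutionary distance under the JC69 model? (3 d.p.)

p = 514/2816 ≈ 0.182528.
d = −(3/4) ln(1 − 4p/3) = −0.75 ln(1 − 0.243371) = −0.75 ln(0.756629)
  = −0.75 × (-0.278882) = 0.209162 substitutions/site.

0.209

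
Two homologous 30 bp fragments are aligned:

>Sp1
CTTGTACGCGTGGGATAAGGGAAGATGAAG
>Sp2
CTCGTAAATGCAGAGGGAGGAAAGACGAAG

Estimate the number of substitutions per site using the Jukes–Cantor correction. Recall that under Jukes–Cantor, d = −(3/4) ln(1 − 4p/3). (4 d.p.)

The sequences differ at 12 of 30 sites, so p = 12/30 = 0.4.
d = −(3/4) ln(1 − 4p/3) = −0.75 ln(1 − 0.533333) = −0.75 ln(0.466667)
  = −0.75 × (-0.762139) = 0.571604 substitutions/site.

0.5716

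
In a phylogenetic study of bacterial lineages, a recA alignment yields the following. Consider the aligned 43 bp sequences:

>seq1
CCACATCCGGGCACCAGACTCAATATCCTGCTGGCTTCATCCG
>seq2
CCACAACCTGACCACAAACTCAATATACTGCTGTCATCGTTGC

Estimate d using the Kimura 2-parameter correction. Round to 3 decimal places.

0.387

Of 43 sites, 4 differences are transitions and 9 are transversions, so P = 4/43 ≈ 0.093023 and Q = 9/43 ≈ 0.209302.
Under the Kimura two-parameter model, d = −½ ln(1 − 2P − Q) − ¼ ln(1 − 2Q).
1 − 2P − Q = 0.604652, giving −½ ln(0.604652) = 0.251551.
1 − 2Q = 0.581396, giving −¼ ln(0.581396) = 0.135581.
d = 0.251551 + 0.135581 = 0.387132.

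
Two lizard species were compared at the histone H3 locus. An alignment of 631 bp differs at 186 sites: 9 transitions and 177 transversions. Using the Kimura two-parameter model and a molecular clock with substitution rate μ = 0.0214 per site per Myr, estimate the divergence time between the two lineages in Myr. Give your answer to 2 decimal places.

9.13

P = 9/631 ≈ 0.014263 and Q = 177/631 ≈ 0.280507.
Under the Kimura two-parameter model, d = −½ ln(1 − 2P − Q) − ¼ ln(1 − 2Q).
1 − 2P − Q = 0.690967, giving −½ ln(0.690967) = 0.184832.
1 − 2Q = 0.438986, giving −¼ ln(0.438986) = 0.205822.
d = 0.184832 + 0.205822 = 0.390654.
Under a molecular clock d = 2μt, so t = d/(2μ) = 0.390654 / (2 × 0.0214) = 9.13 Myr.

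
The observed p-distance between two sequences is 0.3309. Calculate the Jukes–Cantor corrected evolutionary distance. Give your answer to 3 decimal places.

0.436

d = −(3/4) ln(1 − 4p/3) = −0.75 ln(1 − 0.4412) = −0.75 ln(0.5588)
  = −0.75 × (-0.581964) = 0.436473 substitutions/site.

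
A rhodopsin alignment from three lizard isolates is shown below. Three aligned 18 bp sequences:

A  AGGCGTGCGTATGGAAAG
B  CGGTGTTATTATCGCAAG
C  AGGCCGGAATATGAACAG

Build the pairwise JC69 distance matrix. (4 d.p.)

A–B: 7/18 sites differ → p ≈ 0.388889, d = −0.75 ln(1 − 0.518519) = 0.548166 ≈ 0.5482.
A–C: 6/18 sites differ → p ≈ 0.333333, d = −0.75 ln(1 − 0.444444) = 0.440839 ≈ 0.4408.
B–C: 10/18 sites differ → p ≈ 0.555556, d = −0.75 ln(1 − 0.740741) = 1.012446 ≈ 1.0124.

d(A,B) = 0.5482, d(A,C) = 0.4408, d(B,C) = 1.0124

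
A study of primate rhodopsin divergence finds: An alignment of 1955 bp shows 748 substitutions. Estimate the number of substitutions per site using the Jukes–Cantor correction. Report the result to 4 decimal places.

0.5352

p = 748/1955 ≈ 0.382609.
d = −(3/4) ln(1 − 4p/3) = −0.75 ln(1 − 0.510145) = −0.75 ln(0.489855)
  = −0.75 × (-0.713646) = 0.535235 substitutions/site.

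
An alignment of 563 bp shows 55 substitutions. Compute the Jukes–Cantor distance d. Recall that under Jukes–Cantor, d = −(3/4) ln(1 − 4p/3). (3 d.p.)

p = 55/563 ≈ 0.097691.
d = −(3/4) ln(1 − 4p/3) = −0.75 ln(1 − 0.130255) = −0.75 ln(0.869745)
  = −0.75 × (-0.139555) = 0.104666 substitutions/site.

0.105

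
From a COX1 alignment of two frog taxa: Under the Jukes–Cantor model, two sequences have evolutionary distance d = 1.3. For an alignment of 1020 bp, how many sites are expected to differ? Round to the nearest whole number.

Invert JC69: p = (3/4)(1 − e^(−4d/3)) = 0.75 × (1 − e^(-1.733333)) = 0.75 × (1 − 0.176695) = 0.617479.
Expected differing sites = pL ≈ 0.617479 × 1020 = 629.82858 ≈ 630.

630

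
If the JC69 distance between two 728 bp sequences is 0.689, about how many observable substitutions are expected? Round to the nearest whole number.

328

Invert JC69: p = (3/4)(1 − e^(−4d/3)) = 0.75 × (1 − e^(-0.918667)) = 0.75 × (1 − 0.399051) = 0.450712.
Expected differing sites = pL ≈ 0.450712 × 728 = 328.118336 ≈ 328.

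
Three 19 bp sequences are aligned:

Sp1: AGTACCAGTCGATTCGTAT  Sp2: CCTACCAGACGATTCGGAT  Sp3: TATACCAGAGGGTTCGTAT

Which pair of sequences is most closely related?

Sp1–Sp2: 4/19 differ, p = 0.211, d = 0.247.
Sp1–Sp3: 5/19 differ, p = 0.263, d = 0.324.
Sp2–Sp3: 5/19 differ, p = 0.263, d = 0.324.
The smallest distance is between Sp1 and Sp2.

Sp1 and Sp2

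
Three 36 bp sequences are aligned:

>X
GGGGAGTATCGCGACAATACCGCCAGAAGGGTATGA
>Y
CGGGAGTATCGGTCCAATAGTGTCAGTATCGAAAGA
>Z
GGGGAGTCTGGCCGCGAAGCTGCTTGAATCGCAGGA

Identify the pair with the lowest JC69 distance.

X and Y

X–Y: 12/36 differ, p = 0.333, d = 0.441.
X–Z: 14/36 differ, p = 0.389, d = 0.548.
Y–Z: 16/36 differ, p = 0.444, d = 0.673.
The smallest distance is between X and Y.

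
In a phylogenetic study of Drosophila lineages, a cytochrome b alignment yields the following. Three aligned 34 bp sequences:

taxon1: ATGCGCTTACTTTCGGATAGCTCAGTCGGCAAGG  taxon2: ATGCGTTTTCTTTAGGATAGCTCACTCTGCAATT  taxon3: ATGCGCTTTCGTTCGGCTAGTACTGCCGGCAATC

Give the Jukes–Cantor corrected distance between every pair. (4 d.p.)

d(taxon1,taxon2) = 0.2407, d(taxon1,taxon3) = 0.3265, d(taxon2,taxon3) = 0.4234

taxon1–taxon2: 7/34 sites differ → p ≈ 0.205882, d = −0.75 ln(1 − 0.274509) = 0.240680 ≈ 0.2407.
taxon1–taxon3: 9/34 sites differ → p ≈ 0.264706, d = −0.75 ln(1 − 0.352941) = 0.326488 ≈ 0.3265.
taxon2–taxon3: 11/34 sites differ → p ≈ 0.323529, d = −0.75 ln(1 − 0.431372) = 0.423397 ≈ 0.4234.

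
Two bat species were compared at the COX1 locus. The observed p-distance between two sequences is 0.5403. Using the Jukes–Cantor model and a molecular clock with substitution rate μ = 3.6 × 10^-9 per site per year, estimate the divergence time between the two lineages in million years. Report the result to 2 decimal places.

d = −(3/4) ln(1 − 4p/3) = −0.75 ln(1 − 0.7204) = −0.75 ln(0.2796)
  = −0.75 × (-1.274395) = 0.955796 substitutions/site.
Under a molecular clock d = 2μt, so t = d/(2μ) = 0.955796 / (2 × 3.6 × 10^-9) = 132.75 million years.

132.75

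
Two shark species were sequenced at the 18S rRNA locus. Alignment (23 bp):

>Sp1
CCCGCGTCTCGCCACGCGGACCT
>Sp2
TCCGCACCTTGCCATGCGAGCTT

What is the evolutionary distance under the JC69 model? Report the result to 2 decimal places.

0.47

The sequences differ at 8 of 23 sites (1, 6, 7, 10, 15, 19, 20, 22), so p = 8/23 ≈ 0.347826.
d = −(3/4) ln(1 − 4p/3) = −0.75 ln(1 − 0.463768) = −0.75 ln(0.536232)
  = −0.75 × (-0.623188) = 0.467391 substitutions/site.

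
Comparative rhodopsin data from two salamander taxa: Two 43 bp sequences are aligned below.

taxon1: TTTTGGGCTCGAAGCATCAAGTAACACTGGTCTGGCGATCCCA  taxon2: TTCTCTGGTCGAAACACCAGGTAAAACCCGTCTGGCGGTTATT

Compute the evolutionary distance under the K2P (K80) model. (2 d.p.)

0.48

Of 43 sites, 8 differences are transitions and 7 are transversions, so P = 8/43 ≈ 0.186047 and Q = 7/43 ≈ 0.162791.
Under the Kimura two-parameter model, d = −½ ln(1 − 2P − Q) − ¼ ln(1 − 2Q).
1 − 2P − Q = 0.465115, giving −½ ln(0.465115) = 0.382735.
1 − 2Q = 0.674418, giving −¼ ln(0.674418) = 0.098476.
d = 0.382735 + 0.098476 = 0.481211.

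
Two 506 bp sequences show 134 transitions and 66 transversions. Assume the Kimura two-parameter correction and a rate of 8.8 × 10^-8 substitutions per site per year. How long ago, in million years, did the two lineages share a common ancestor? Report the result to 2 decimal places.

P = 134/506 ≈ 0.264822 and Q = 66/506 ≈ 0.130435.
Under the Kimura two-parameter model, d = −½ ln(1 − 2P − Q) − ¼ ln(1 − 2Q).
1 − 2P − Q = 0.339921, giving −½ ln(0.339921) = 0.539521.
1 − 2Q = 0.73913, giving −¼ ln(0.73913) = 0.075570.
d = 0.539521 + 0.075570 = 0.615091.
Under a molecular clock d = 2μt, so t = d/(2μ) = 0.615091 / (2 × 8.8 × 10^-8) = 3.49 million years.

3.49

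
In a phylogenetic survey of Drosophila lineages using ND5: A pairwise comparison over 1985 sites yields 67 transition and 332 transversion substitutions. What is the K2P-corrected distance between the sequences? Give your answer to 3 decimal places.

P = 67/1985 ≈ 0.033753 and Q = 332/1985 ≈ 0.167254.
Under the Kimura two-parameter model, d = −½ ln(1 − 2P − Q) − ¼ ln(1 − 2Q).
1 − 2P − Q = 0.76524, giving −½ ln(0.76524) = 0.133783.
1 − 2Q = 0.665492, giving −¼ ln(0.665492) = 0.101807.
d = 0.133783 + 0.101807 = 0.235590.

0.236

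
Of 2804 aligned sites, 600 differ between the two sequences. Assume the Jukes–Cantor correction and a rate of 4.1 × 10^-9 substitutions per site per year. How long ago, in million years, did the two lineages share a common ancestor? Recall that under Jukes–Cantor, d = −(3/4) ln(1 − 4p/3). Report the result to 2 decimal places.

30.72

p = 600/2804 ≈ 0.21398.
d = −(3/4) ln(1 − 4p/3) = −0.75 ln(1 − 0.285307) = −0.75 ln(0.714693)
  = −0.75 × (-0.335902) = 0.251927 substitutions/site.
Under a molecular clock d = 2μt, so t = d/(2μ) = 0.251927 / (2 × 4.1 × 10^-9) = 30.72 million years.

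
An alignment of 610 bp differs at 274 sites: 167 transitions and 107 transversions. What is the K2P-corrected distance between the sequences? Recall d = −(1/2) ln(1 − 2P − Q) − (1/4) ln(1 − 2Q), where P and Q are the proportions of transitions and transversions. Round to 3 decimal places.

0.750

P = 167/610 ≈ 0.27377 and Q = 107/610 ≈ 0.17541.
Under the Kimura two-parameter model, d = −½ ln(1 − 2P − Q) − ¼ ln(1 − 2Q).
1 − 2P − Q = 0.27705, giving −½ ln(0.27705) = 0.641779.
1 − 2Q = 0.64918, giving −¼ ln(0.64918) = 0.108011.
d = 0.641779 + 0.108011 = 0.749790.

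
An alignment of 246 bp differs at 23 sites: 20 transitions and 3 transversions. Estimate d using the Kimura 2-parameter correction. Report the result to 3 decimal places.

0.102

P = 20/246 ≈ 0.081301 and Q = 3/246 ≈ 0.012195.
Under the Kimura two-parameter model, d = −½ ln(1 − 2P − Q) − ¼ ln(1 − 2Q).
1 − 2P − Q = 0.825203, giving −½ ln(0.825203) = 0.096063.
1 − 2Q = 0.97561, giving −¼ ln(0.97561) = 0.006173.
d = 0.096063 + 0.006173 = 0.102236.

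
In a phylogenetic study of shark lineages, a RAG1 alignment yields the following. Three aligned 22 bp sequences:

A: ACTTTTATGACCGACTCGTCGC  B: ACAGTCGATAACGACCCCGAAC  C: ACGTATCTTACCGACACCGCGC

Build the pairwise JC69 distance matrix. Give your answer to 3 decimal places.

d(A,B) = 0.974, d(A,C) = 0.414, d(B,C) = 0.699

A–B: 12/22 sites differ → p ≈ 0.545455, d = −0.75 ln(1 − 0.727273) = 0.974463 ≈ 0.974.
A–C: 7/22 sites differ → p ≈ 0.318182, d = −0.75 ln(1 − 0.424243) = 0.414052 ≈ 0.414.
B–C: 10/22 sites differ → p ≈ 0.454545, d = −0.75 ln(1 − 0.60606) = 0.698667 ≈ 0.699.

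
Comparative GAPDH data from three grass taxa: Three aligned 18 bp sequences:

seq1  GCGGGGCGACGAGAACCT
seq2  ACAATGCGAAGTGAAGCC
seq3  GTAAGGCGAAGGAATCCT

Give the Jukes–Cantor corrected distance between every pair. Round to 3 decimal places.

seq1–seq2: 8/18 sites differ → p ≈ 0.444444, d = −0.75 ln(1 − 0.592592) = 0.673455 ≈ 0.673.
seq1–seq3: 7/18 sites differ → p ≈ 0.388889, d = −0.75 ln(1 − 0.518519) = 0.548166 ≈ 0.548.
seq2–seq3: 8/18 sites differ → p ≈ 0.444444, d = −0.75 ln(1 − 0.592592) = 0.673455 ≈ 0.673.

d(seq1,seq2) = 0.673, d(seq1,seq3) = 0.548, d(seq2,seq3) = 0.673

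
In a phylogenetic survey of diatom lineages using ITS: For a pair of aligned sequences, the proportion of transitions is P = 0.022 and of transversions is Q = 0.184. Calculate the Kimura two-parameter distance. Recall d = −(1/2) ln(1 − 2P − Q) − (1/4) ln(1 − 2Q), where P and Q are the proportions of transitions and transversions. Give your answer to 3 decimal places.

Under the Kimura two-parameter model, d = −½ ln(1 − 2P − Q) − ¼ ln(1 − 2Q).
1 − 2P − Q = 0.772, giving −½ ln(0.772) = 0.129385.
1 − 2Q = 0.632, giving −¼ ln(0.632) = 0.114716.
d = 0.129385 + 0.114716 = 0.244101.

0.244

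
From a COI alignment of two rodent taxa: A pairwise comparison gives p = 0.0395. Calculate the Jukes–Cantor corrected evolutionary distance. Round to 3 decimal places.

d = −(3/4) ln(1 − 4p/3) = −0.75 ln(1 − 0.052667) = −0.75 ln(0.947333)
  = −0.75 × (-0.054105) = 0.040579 substitutions/site.

0.041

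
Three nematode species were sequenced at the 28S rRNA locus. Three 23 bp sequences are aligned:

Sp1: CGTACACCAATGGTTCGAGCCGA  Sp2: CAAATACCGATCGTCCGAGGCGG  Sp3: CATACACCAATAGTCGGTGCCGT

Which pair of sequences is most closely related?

Sp1 and Sp3

Sp1–Sp2: 8/23 differ, p = 0.348, d = 0.467.
Sp1–Sp3: 6/23 differ, p = 0.261, d = 0.321.
Sp2–Sp3: 8/23 differ, p = 0.348, d = 0.467.
The smallest distance is between Sp1 and Sp3.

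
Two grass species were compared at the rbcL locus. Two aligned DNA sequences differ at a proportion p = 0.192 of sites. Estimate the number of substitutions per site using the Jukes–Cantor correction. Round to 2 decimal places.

d = −(3/4) ln(1 − 4p/3) = −0.75 ln(1 − 0.256) = −0.75 ln(0.744)
  = −0.75 × (-0.295714) = 0.221786 substitutions/site.

0.22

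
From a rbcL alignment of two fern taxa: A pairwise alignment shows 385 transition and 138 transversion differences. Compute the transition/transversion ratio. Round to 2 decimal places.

R = 385/138 = 2.789855… ≈ 2.79 (to 2 d.p.).

2.79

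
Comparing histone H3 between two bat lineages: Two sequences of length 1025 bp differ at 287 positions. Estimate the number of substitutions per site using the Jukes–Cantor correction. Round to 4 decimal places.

p = 287/1025 = 0.28.
d = −(3/4) ln(1 − 4p/3) = −0.75 ln(1 − 0.373333) = −0.75 ln(0.626667)
  = −0.75 × (-0.467340) = 0.350505 substitutions/site.

0.3505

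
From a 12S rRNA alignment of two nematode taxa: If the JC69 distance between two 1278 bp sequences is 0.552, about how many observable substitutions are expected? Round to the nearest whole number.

Invert JC69: p = (3/4)(1 − e^(−4d/3)) = 0.75 × (1 − e^(-0.736)) = 0.75 × (1 − 0.479026) = 0.390731.
Expected differing sites = pL ≈ 0.390731 × 1278 = 499.354218 ≈ 499.

499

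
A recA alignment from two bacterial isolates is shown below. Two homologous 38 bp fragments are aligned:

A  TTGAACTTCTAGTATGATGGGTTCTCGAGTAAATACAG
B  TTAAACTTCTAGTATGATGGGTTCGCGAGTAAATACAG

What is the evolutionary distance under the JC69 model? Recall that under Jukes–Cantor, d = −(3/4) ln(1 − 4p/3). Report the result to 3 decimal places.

0.055

The sequences differ at 2 of 38 sites (3, 25), so p = 2/38 ≈ 0.052632.
d = −(3/4) ln(1 − 4p/3) = −0.75 ln(1 − 0.070176) = −0.75 ln(0.929824)
  = −0.75 × (-0.072760) = 0.054570 substitutions/site.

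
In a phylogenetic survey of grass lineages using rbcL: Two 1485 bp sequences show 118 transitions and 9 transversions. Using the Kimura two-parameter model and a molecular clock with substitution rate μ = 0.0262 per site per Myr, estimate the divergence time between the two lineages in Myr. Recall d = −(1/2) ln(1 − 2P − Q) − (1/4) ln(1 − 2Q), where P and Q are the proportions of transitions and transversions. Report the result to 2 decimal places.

P = 118/1485 ≈ 0.079461 and Q = 9/1485 ≈ 0.006061.
Under the Kimura two-parameter model, d = −½ ln(1 − 2P − Q) − ¼ ln(1 − 2Q).
1 − 2P − Q = 0.835017, giving −½ ln(0.835017) = 0.090152.
1 − 2Q = 0.987878, giving −¼ ln(0.987878) = 0.003049.
d = 0.090152 + 0.003049 = 0.093201.
Under a molecular clock d = 2μt, so t = d/(2μ) = 0.093201 / (2 × 0.0262) = 1.78 Myr.

1.78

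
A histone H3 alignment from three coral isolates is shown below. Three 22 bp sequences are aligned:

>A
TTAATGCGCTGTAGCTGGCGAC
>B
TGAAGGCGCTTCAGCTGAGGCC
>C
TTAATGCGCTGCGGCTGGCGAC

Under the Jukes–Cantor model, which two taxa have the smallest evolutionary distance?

A–B: 7/22 differ, p = 0.318, d = 0.414.
A–C: 2/22 differ, p = 0.091, d = 0.097.
B–C: 7/22 differ, p = 0.318, d = 0.414.
The smallest distance is between A and C.

A and C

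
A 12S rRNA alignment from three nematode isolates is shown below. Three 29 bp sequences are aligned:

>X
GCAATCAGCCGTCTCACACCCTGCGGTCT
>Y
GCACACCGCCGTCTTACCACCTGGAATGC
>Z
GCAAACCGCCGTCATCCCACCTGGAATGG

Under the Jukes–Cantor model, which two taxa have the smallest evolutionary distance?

X–Y: 11/29 differ, p = 0.379, d = 0.529.
X–Z: 12/29 differ, p = 0.414, d = 0.602.
Y–Z: 4/29 differ, p = 0.138, d = 0.152.
The smallest distance is between Y and Z.

Y and Z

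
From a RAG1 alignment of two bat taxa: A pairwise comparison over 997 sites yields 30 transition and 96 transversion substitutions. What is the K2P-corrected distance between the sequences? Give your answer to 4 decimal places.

0.1386

P = 30/997 ≈ 0.03009 and Q = 96/997 ≈ 0.096289.
Under the Kimura two-parameter model, d = −½ ln(1 − 2P − Q) − ¼ ln(1 − 2Q).
1 − 2P − Q = 0.843531, giving −½ ln(0.843531) = 0.085079.
1 − 2Q = 0.807422, giving −¼ ln(0.807422) = 0.053477.
d = 0.085079 + 0.053477 = 0.138556.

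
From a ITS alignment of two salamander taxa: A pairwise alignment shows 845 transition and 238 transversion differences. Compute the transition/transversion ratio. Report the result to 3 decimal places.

3.550

R = 845/238 = 3.550420… ≈ 3.550 (to 3 d.p.).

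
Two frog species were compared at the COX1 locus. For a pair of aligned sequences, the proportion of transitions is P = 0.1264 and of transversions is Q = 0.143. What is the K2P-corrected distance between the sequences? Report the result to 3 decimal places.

0.336

Under the Kimura two-parameter model, d = −½ ln(1 − 2P − Q) − ¼ ln(1 − 2Q).
1 − 2P − Q = 0.6042, giving −½ ln(0.6042) = 0.251925.
1 − 2Q = 0.714, giving −¼ ln(0.714) = 0.084218.
d = 0.251925 + 0.084218 = 0.336143.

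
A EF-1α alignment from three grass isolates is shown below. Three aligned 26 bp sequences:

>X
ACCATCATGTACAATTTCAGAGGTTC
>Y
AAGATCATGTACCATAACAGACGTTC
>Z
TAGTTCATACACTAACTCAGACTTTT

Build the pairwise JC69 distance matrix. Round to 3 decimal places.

X–Y: 6/26 sites differ → p ≈ 0.230769, d = −0.75 ln(1 − 0.307692) = 0.275793 ≈ 0.276.
X–Z: 12/26 sites differ → p ≈ 0.461538, d = −0.75 ln(1 − 0.615384) = 0.716632 ≈ 0.717.
Y–Z: 10/26 sites differ → p ≈ 0.384615, d = −0.75 ln(1 − 0.51282) = 0.539341 ≈ 0.539.

d(X,Y) = 0.276, d(X,Z) = 0.717, d(Y,Z) = 0.539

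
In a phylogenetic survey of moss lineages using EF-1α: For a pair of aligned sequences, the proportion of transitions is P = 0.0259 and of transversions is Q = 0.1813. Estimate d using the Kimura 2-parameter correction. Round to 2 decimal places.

0.25

Under the Kimura two-parameter model, d = −½ ln(1 − 2P − Q) − ¼ ln(1 − 2Q).
1 − 2P − Q = 0.7669, giving −½ ln(0.7669) = 0.132699.
1 − 2Q = 0.6374, giving −¼ ln(0.6374) = 0.112589.
d = 0.132699 + 0.112589 = 0.245288.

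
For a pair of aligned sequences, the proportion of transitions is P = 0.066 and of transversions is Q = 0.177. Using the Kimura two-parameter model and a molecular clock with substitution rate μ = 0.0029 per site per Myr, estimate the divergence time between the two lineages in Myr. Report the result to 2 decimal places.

Under the Kimura two-parameter model, d = −½ ln(1 − 2P − Q) − ¼ ln(1 − 2Q).
1 − 2P − Q = 0.691, giving −½ ln(0.691) = 0.184808.
1 − 2Q = 0.646, giving −¼ ln(0.646) = 0.109239.
d = 0.184808 + 0.109239 = 0.294047.
Under a molecular clock d = 2μt, so t = d/(2μ) = 0.294047 / (2 × 0.0029) = 50.70 Myr.

50.70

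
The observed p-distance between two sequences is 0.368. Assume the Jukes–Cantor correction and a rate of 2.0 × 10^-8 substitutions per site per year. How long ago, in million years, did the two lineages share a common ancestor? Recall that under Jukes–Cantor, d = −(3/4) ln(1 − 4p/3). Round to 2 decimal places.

d = −(3/4) ln(1 − 4p/3) = −0.75 ln(1 − 0.490667) = −0.75 ln(0.509333)
  = −0.75 × (-0.674653) = 0.505990 substitutions/site.
Under a molecular clock d = 2μt, so t = d/(2μ) = 0.505990 / (2 × 2.0 × 10^-8) = 12.65 million years.

12.65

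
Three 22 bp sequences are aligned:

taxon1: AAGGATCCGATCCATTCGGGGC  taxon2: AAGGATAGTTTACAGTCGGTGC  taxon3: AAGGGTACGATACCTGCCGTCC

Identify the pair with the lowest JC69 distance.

taxon1 and taxon2

taxon1–taxon2: 7/22 differ, p = 0.318, d = 0.414.
taxon1–taxon3: 8/22 differ, p = 0.364, d = 0.497.
taxon2–taxon3: 9/22 differ, p = 0.409, d = 0.591.
The smallest distance is between taxon1 and taxon2.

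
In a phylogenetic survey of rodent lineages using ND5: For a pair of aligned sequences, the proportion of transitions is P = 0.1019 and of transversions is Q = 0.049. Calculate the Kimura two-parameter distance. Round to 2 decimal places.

0.17

Under the Kimura two-parameter model, d = −½ ln(1 − 2P − Q) − ¼ ln(1 − 2Q).
1 − 2P − Q = 0.7472, giving −½ ln(0.7472) = 0.145711.
1 − 2Q = 0.902, giving −¼ ln(0.902) = 0.025785.
d = 0.145711 + 0.025785 = 0.171496.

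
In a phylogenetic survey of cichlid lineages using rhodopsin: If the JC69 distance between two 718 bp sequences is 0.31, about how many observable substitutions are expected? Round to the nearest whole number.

182

Invert JC69: p = (3/4)(1 − e^(−4d/3)) = 0.75 × (1 − e^(-0.413333)) = 0.75 × (1 − 0.661442) = 0.253919.
Expected differing sites = pL ≈ 0.253919 × 718 = 182.313842 ≈ 182.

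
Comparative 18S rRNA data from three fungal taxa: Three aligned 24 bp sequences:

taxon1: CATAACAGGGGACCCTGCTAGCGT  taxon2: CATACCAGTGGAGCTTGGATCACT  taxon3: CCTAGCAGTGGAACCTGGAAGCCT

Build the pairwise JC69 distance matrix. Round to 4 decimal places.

d(taxon1,taxon2) = 0.6082, d(taxon1,taxon3) = 0.3694, d(taxon2,taxon3) = 0.3694

taxon1–taxon2: 10/24 sites differ → p ≈ 0.416667, d = −0.75 ln(1 − 0.555556) = 0.608198 ≈ 0.6082.
taxon1–taxon3: 7/24 sites differ → p ≈ 0.291667, d = −0.75 ln(1 − 0.388889) = 0.369358 ≈ 0.3694.
taxon2–taxon3: 7/24 sites differ → p ≈ 0.291667, d = −0.75 ln(1 − 0.388889) = 0.369358 ≈ 0.3694.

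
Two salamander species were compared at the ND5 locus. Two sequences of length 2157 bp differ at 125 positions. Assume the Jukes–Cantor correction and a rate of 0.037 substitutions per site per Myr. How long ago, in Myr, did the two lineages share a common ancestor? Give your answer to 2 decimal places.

p = 125/2157 ≈ 0.057951.
d = −(3/4) ln(1 − 4p/3) = −0.75 ln(1 − 0.077268) = −0.75 ln(0.922732)
  = −0.75 × (-0.080416) = 0.060312 substitutions/site.
Under a molecular clock d = 2μt, so t = d/(2μ) = 0.060312 / (2 × 0.037) = 0.82 Myr.

0.82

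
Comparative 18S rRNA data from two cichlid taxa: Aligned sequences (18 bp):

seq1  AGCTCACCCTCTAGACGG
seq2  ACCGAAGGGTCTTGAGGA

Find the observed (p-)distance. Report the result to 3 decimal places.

0.500

The sequences differ at 9 of 18 positions (sites 2, 4, 5, 7, 8, 9, 13, 16, 18).
p = 9/18 = 0.500.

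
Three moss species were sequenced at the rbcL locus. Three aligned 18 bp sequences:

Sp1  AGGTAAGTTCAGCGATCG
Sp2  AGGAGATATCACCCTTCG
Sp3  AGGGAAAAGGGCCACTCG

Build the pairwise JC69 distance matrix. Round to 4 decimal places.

d(Sp1,Sp2) = 0.5482, d(Sp1,Sp3) = 0.8240, d(Sp2,Sp3) = 0.6735

Sp1–Sp2: 7/18 sites differ → p ≈ 0.388889, d = −0.75 ln(1 − 0.518519) = 0.548166 ≈ 0.5482.
Sp1–Sp3: 9/18 sites differ → p = 0.5, d = −0.75 ln(1 − 0.666667) = 0.823960 ≈ 0.8240.
Sp2–Sp3: 8/18 sites differ → p ≈ 0.444444, d = −0.75 ln(1 − 0.592592) = 0.673455 ≈ 0.6735.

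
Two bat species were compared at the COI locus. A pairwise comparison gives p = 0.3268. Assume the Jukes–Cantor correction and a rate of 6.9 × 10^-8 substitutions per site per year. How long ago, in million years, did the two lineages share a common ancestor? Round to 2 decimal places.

d = −(3/4) ln(1 − 4p/3) = −0.75 ln(1 − 0.435733) = −0.75 ln(0.564267)
  = −0.75 × (-0.572228) = 0.429171 substitutions/site.
Under a molecular clock d = 2μt, so t = d/(2μ) = 0.429171 / (2 × 6.9 × 10^-8) = 3.11 million years.

3.11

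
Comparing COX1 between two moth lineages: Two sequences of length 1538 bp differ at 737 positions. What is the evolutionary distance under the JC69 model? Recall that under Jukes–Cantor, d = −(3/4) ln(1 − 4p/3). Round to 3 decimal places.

0.764

p = 737/1538 ≈ 0.479194.
d = −(3/4) ln(1 − 4p/3) = −0.75 ln(1 − 0.638925) = −0.75 ln(0.361075)
  = −0.75 × (-1.018670) = 0.764003 substitutions/site.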